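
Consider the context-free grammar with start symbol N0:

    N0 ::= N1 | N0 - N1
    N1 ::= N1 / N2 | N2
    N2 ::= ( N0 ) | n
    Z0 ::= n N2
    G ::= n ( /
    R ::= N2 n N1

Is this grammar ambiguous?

Only N0, N1, N2 are reachable from N0; ignoring the rest: This is a standard precedence ladder (N0 over N1 over N2), with each level left-recursive on its own operator ('-' at N0, '/' at N1). That structure is LR(1), hence unambiguous.

Unambiguous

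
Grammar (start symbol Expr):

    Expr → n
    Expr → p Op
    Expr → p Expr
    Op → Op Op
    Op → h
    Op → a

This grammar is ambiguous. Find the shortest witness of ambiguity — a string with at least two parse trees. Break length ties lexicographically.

length 1: no string has ≥2 trees
length 2: no string has ≥2 trees
length 3: no string has ≥2 trees
length 4: p a a a has 2 parse trees

Two derivations of p a a a:
  Expr ⇒ p Op ⇒ p Op Op ⇒ p Op Op Op ⇒ p a Op Op ⇒ p a a Op ⇒ p a a a
  Expr ⇒ p Op ⇒ p Op Op ⇒ p a Op ⇒ p a Op Op ⇒ p a a Op ⇒ p a a a

p a a a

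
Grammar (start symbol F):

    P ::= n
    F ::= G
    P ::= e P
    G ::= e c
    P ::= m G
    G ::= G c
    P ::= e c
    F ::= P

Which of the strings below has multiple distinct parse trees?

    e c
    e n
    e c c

e c

e c: 2 trees
e n: 1 tree
e c c: 1 tree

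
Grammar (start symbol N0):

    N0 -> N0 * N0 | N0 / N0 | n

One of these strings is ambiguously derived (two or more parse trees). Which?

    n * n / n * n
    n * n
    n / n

n * n / n * n: 5 trees
n * n: 1 tree
n / n: 1 tree

n * n / n * n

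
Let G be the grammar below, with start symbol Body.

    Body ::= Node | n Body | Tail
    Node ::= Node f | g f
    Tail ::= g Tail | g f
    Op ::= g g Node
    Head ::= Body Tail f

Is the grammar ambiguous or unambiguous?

Witness: g f

Derivation 1: Body ⇒ Node ⇒ g f
Derivation 2: Body ⇒ Tail ⇒ g f

Two distinct leftmost derivations for the same string.

Ambiguous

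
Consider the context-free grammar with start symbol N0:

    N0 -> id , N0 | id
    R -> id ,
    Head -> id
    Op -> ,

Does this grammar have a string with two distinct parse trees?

Unambiguous

Only N0 is reachable from N0; ignoring the rest: The reachable grammar is A → atom sep A | atom. Each atom is followed by either the separator (recurse) or end-of-string (stop) — no choice point.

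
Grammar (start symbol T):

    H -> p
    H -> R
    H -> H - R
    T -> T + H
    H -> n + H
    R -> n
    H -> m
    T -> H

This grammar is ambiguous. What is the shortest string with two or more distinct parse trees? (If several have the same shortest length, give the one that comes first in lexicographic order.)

n + m

length 1: no string has ≥2 trees
length 3: n + m has 2 parse trees

Two derivations of n + m:
  T ⇒ T + H ⇒ H + H ⇒ R + H ⇒ n + H ⇒ n + m
  T ⇒ H ⇒ n + H ⇒ n + m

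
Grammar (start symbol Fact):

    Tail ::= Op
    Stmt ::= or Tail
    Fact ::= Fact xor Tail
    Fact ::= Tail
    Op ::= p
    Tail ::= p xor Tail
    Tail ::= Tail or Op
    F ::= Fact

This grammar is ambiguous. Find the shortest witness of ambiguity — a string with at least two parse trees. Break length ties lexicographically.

length 1: no string has ≥2 trees
length 3: p xor p has 2 parse trees

Two derivations of p xor p:
  Fact ⇒ Fact xor Tail ⇒ Tail xor Tail ⇒ Op xor Tail ⇒ p xor Tail ⇒ p xor Op ⇒ p xor p
  Fact ⇒ Tail ⇒ p xor Tail ⇒ p xor Op ⇒ p xor p

p xor p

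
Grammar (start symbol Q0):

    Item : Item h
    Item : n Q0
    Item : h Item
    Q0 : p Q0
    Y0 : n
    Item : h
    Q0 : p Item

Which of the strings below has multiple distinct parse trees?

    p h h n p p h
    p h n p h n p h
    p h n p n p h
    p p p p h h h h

p h h n p p h: 1 tree
p h n p h n p h: 1 tree
p h n p n p h: 1 tree
p p p p h h h h: 8 trees

p p p p h h h h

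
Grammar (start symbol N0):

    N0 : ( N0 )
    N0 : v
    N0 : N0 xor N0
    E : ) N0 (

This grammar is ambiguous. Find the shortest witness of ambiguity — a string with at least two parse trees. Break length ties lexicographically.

v xor v xor v

length 1: no string has ≥2 trees
length 3: no string has ≥2 trees
length 5: v xor v xor v has 2 parse trees

Two derivations of v xor v xor v:
  N0 ⇒ N0 xor N0 ⇒ v xor N0 ⇒ v xor N0 xor N0 ⇒ v xor v xor N0 ⇒ v xor v xor v
  N0 ⇒ N0 xor N0 ⇒ N0 xor N0 xor N0 ⇒ v xor N0 xor N0 ⇒ v xor v xor N0 ⇒ v xor v xor v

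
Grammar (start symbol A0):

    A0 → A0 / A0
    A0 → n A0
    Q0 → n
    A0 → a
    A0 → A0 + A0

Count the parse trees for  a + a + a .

2

Parse trees for a + a + a:
  [A0 [A0 a] + [A0 [A0 a] + [A0 a]]]
  [A0 [A0 [A0 a] + [A0 a]] + [A0 a]]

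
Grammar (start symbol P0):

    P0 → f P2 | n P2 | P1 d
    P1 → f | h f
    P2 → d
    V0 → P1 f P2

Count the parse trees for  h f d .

1

Parse trees for h f d:
  [P0 [P1 h f] d]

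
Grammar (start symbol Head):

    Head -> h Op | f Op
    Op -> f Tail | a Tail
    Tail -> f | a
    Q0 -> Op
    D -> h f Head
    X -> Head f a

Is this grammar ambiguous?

(Q0, D, X are unreachable from Head, so their rules don't affect L(Head).) The reachable rules are right-linear with at most one rule per (nonterminal, next-terminal) pair. Each input token forces the next rule, so parsing is deterministic.

Unambiguous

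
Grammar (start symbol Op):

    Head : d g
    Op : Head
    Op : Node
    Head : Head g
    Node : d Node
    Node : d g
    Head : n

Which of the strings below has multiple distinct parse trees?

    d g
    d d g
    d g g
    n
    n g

d g

d g: 2 trees
d d g: 1 tree
d g g: 1 tree
n: 1 tree
n g: 1 tree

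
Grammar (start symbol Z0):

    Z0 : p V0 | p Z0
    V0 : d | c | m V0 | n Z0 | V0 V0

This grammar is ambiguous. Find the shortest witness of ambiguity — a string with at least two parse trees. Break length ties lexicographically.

p c c c

length 2: no string has ≥2 trees
length 3: no string has ≥2 trees
length 4: p c c c has 2 parse trees

Two derivations of p c c c:
  Z0 ⇒ p V0 ⇒ p V0 V0 ⇒ p c V0 ⇒ p c V0 V0 ⇒ p c c V0 ⇒ p c c c
  Z0 ⇒ p V0 ⇒ p V0 V0 ⇒ p V0 V0 V0 ⇒ p c V0 V0 ⇒ p c c V0 ⇒ p c c c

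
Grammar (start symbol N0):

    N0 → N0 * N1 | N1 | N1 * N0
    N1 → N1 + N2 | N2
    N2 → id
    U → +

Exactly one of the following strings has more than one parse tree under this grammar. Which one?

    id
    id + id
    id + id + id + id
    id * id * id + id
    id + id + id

id: 1 tree
id + id: 1 tree
id + id + id + id: 1 tree
id * id * id + id: 4 trees
id + id + id: 1 tree

id * id * id + id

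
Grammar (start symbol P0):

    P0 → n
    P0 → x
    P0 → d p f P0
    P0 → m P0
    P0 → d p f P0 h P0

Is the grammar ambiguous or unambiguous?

Ambiguous

Witness: d p f d p f n h n

Derivation 1: P0 ⇒ d p f P0 ⇒ d p f d p f P0 h P0 ⇒ d p f d p f n h P0 ⇒ d p f d p f n h n
Derivation 2: P0 ⇒ d p f P0 h P0 ⇒ d p f d p f P0 h P0 ⇒ d p f d p f n h P0 ⇒ d p f d p f n h n

Two distinct leftmost derivations for the same string.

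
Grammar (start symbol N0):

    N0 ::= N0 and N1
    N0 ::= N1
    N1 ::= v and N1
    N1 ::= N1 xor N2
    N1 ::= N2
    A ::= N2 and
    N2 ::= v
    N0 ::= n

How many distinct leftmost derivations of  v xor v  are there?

Parse trees for v xor v:
  [N0 [N1 [N1 [N2 v]] xor [N2 v]]]

1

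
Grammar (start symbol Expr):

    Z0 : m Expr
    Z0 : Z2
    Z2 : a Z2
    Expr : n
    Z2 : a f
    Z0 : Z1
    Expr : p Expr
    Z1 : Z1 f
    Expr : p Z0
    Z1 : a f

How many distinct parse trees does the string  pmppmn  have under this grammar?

1

Parse trees for pmppmn:
  [Expr p [Z0 m [Expr p [Expr p [Z0 m [Expr n]]]]]]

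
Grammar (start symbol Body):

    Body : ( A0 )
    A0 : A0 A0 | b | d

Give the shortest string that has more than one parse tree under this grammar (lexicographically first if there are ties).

length 3: no string has ≥2 trees
length 4: no string has ≥2 trees
length 5: ( b b b ) has 2 parse trees

Two derivations of ( b b b ):
  Body ⇒ ( A0 ) ⇒ ( A0 A0 ) ⇒ ( A0 A0 A0 ) ⇒ ( b A0 A0 ) ⇒ ( b b A0 ) ⇒ ( b b b )
  Body ⇒ ( A0 ) ⇒ ( A0 A0 ) ⇒ ( b A0 ) ⇒ ( b A0 A0 ) ⇒ ( b b A0 ) ⇒ ( b b b )

( b b b )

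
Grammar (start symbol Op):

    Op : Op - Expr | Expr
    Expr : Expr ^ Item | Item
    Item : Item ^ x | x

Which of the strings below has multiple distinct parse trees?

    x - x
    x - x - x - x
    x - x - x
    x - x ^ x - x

x - x ^ x - x

x - x: 1 tree
x - x - x - x: 1 tree
x - x - x: 1 tree
x - x ^ x - x: 2 trees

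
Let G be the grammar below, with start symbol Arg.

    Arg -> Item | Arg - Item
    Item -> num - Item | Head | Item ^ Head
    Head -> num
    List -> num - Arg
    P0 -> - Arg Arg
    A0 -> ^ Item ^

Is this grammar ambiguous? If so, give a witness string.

Witness: num - num

Derivation 1: Arg ⇒ Item ⇒ num - Item ⇒ num - Head ⇒ num - num
Derivation 2: Arg ⇒ Arg - Item ⇒ Item - Item ⇒ Head - Item ⇒ num - Item ⇒ num - Head ⇒ num - num

Two distinct leftmost derivations for the same string.

Ambiguous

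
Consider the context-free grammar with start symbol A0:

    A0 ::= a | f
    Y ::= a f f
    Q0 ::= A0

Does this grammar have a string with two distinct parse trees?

Only A0 is reachable from A0; ignoring the rest: Each reachable nonterminal has at most one production per leading terminal, and all productions are right-linear; the derivation is determined token-by-token.

Unambiguous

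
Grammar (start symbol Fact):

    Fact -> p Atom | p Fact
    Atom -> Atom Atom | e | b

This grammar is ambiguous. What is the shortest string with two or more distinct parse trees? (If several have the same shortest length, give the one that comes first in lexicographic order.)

length 2: no string has ≥2 trees
length 3: no string has ≥2 trees
length 4: p b b b has 2 parse trees

Two derivations of p b b b:
  Fact ⇒ p Atom ⇒ p Atom Atom ⇒ p Atom Atom Atom ⇒ p b Atom Atom ⇒ p b b Atom ⇒ p b b b
  Fact ⇒ p Atom ⇒ p Atom Atom ⇒ p b Atom ⇒ p b Atom Atom ⇒ p b b Atom ⇒ p b b b

p b b b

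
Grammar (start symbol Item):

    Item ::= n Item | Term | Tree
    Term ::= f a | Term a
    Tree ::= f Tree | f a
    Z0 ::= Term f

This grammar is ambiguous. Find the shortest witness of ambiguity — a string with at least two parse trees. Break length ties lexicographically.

f a

length 2: f a has 2 parse trees

Two derivations of f a:
  Item ⇒ Term ⇒ f a
  Item ⇒ Tree ⇒ f a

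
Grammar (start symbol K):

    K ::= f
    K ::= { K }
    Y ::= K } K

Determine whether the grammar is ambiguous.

(Y is unreachable from K, so its rules don't affect L(K).) Each string is a nest of matched brackets around a single atom. An opening bracket forces the recursive rule; an atom forces the base rule.

Unambiguous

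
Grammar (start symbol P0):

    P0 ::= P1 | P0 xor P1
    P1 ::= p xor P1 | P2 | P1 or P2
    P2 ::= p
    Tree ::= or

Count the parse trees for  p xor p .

Parse trees for p xor p:
  [P0 [P1 p xor [P1 [P2 p]]]]
  [P0 [P0 [P1 [P2 p]]] xor [P1 [P2 p]]]

2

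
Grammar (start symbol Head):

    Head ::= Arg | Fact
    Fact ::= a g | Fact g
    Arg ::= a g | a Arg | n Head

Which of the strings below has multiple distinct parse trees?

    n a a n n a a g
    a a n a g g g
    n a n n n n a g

n a a n n a a g: 1 tree
a a n a g g g: 1 tree
n a n n n n a g: 2 trees

n a n n n n a g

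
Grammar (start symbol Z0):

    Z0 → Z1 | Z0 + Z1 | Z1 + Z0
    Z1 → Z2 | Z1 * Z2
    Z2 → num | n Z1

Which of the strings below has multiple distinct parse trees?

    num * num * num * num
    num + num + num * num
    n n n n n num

num + num + num * num

num * num * num * num: 1 tree
num + num + num * num: 4 trees
n n n n n num: 1 tree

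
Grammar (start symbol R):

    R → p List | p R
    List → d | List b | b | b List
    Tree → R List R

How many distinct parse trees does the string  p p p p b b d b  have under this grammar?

Parse trees for p p p p b b d b:
  [R p [R p [R p [R p [List [List b [List b [List d]]] b]]]]]
  [R p [R p [R p [R p [List b [List [List b [List d]] b]]]]]]
  [R p [R p [R p [R p [List b [List b [List [List d] b]]]]]]]

3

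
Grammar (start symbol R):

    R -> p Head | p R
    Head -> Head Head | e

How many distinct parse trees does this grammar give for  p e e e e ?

5

Parse trees for p e e e e:
  [R p [Head [Head e] [Head [Head e] [Head [Head e] [Head e]]]]]
  [R p [Head [Head e] [Head [Head [Head e] [Head e]] [Head e]]]]
  [R p [Head [Head [Head e] [Head e]] [Head [Head e] [Head e]]]]
  [R p [Head [Head [Head e] [Head [Head e] [Head e]]] [Head e]]]
  [R p [Head [Head [Head [Head e] [Head e]] [Head e]] [Head e]]]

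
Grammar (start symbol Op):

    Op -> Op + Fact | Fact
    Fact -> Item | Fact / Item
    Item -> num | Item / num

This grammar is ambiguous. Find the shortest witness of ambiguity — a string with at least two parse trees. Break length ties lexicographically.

length 1: no string has ≥2 trees
length 3: num / num has 2 parse trees

Two derivations of num / num:
  Op ⇒ Fact ⇒ Item ⇒ Item / num ⇒ num / num
  Op ⇒ Fact ⇒ Fact / Item ⇒ Item / Item ⇒ num / Item ⇒ num / num

num / num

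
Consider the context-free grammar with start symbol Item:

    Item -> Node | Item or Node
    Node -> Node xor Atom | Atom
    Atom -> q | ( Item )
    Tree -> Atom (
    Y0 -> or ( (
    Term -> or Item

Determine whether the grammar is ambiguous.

(Tree, Y0, Term are unreachable from Item, so their rules don't affect L(Item).) Item → Item or Node | Node  ;  Node → Node xor Atom | Atom  — a left-associative chain with Atom at the bottom. Each string factors uniquely by precedence.

Unambiguous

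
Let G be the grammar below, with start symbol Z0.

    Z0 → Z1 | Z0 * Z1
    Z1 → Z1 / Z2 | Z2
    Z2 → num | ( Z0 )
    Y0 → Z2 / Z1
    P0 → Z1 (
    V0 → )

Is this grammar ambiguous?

Only Z0, Z1, Z2 are reachable from Z0; ignoring the rest: Z0 → Z0 * Z1 | Z1  ;  Z1 → Z1 / Z2 | Z2  — a left-associative chain with Z2 at the bottom. Each string factors uniquely by precedence.

Unambiguous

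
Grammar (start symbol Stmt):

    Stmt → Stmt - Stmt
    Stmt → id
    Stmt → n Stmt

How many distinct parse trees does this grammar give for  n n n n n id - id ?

Parse trees for n n n n n id - id:
  [Stmt [Stmt n [Stmt n [Stmt n [Stmt n [Stmt n [Stmt id]]]]]] - [Stmt id]]
  [Stmt n [Stmt [Stmt n [Stmt n [Stmt n [Stmt n [Stmt id]]]]] - [Stmt id]]]
  [Stmt n [Stmt n [Stmt [Stmt n [Stmt n [Stmt n [Stmt id]]]] - [Stmt id]]]]
  [Stmt n [Stmt n [Stmt n [Stmt [Stmt n [Stmt n [Stmt id]]] - [Stmt id]]]]]
  [Stmt n [Stmt n [Stmt n [Stmt n [Stmt [Stmt n [Stmt id]] - [Stmt id]]]]]]
  [Stmt n [Stmt n [Stmt n [Stmt n [Stmt n [Stmt [Stmt id] - [Stmt id]]]]]]]

6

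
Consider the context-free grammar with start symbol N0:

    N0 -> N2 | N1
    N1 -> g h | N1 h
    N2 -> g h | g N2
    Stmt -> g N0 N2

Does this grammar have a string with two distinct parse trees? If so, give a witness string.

Witness: g h

Derivation 1: N0 ⇒ N2 ⇒ g h
Derivation 2: N0 ⇒ N1 ⇒ g h

Two distinct leftmost derivations for the same string.

Ambiguous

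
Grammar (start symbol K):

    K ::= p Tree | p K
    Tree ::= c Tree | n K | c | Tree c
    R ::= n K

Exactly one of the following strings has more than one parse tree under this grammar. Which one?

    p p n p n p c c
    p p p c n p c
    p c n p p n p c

p p n p n p c c

p p n p n p c c: 4 trees
p p p c n p c: 1 tree
p c n p p n p c: 1 tree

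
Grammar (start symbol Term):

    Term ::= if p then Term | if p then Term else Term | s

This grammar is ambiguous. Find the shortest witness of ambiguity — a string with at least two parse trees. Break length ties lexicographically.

length 1: no string has ≥2 trees
length 4: no string has ≥2 trees
length 6: no string has ≥2 trees
length 7: no string has ≥2 trees
length 9: if p then if p then s else s has 2 parse trees

Two derivations of if p then if p then s else s:
  Term ⇒ if p then Term ⇒ if p then if p then Term else Term ⇒ if p then if p then s else Term ⇒ if p then if p then s else s
  Term ⇒ if p then Term else Term ⇒ if p then if p then Term else Term ⇒ if p then if p then s else Term ⇒ if p then if p then s else s

if p then if p then s else s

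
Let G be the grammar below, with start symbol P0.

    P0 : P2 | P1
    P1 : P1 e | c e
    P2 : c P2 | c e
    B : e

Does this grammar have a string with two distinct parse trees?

Witness: c e

Derivation 1: P0 ⇒ P2 ⇒ c e
Derivation 2: P0 ⇒ P1 ⇒ c e

Two distinct leftmost derivations for the same string.

Ambiguous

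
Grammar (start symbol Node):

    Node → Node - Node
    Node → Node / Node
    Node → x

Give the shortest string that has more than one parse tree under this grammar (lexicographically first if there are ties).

length 1: no string has ≥2 trees
length 3: no string has ≥2 trees
length 5: x - x - x has 2 parse trees

Two derivations of x - x - x:
  Node ⇒ Node - Node ⇒ Node - Node - Node ⇒ x - Node - Node ⇒ x - x - Node ⇒ x - x - x
  Node ⇒ Node - Node ⇒ x - Node ⇒ x - Node - Node ⇒ x - x - Node ⇒ x - x - x

x - x - x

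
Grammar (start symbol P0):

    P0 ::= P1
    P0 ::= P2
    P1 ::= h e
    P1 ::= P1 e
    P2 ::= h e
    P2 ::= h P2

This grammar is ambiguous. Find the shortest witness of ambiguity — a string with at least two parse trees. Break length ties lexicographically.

length 2: h e has 2 parse trees

Two derivations of h e:
  P0 ⇒ P1 ⇒ h e
  P0 ⇒ P2 ⇒ h e

h e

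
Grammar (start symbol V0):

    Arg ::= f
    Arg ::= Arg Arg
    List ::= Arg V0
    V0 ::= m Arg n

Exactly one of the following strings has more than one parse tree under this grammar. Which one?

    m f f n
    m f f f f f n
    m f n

m f f f f f n

m f f n: 1 tree
m f f f f f n: 14 trees
m f n: 1 tree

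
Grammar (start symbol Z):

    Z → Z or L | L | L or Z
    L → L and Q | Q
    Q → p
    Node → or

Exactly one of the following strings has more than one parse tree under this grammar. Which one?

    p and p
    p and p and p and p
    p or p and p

p or p and p

p and p: 1 tree
p and p and p and p: 1 tree
p or p and p: 2 trees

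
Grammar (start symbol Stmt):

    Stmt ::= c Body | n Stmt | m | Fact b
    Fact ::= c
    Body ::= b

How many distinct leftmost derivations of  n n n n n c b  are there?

Parse trees for n n n n n c b:
  [Stmt n [Stmt n [Stmt n [Stmt n [Stmt n [Stmt c [Body b]]]]]]]
  [Stmt n [Stmt n [Stmt n [Stmt n [Stmt n [Stmt [Fact c] b]]]]]]

2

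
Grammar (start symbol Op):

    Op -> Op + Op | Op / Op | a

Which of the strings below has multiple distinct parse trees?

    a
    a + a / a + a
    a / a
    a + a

a: 1 tree
a + a / a + a: 5 trees
a / a: 1 tree
a + a: 1 tree

a + a / a + a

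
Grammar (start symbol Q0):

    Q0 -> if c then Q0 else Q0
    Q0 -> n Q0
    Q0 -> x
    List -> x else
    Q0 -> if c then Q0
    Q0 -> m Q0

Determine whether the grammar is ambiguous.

Ambiguous

Witness: if c then if c then x else x

Derivation 1: Q0 ⇒ if c then Q0 else Q0 ⇒ if c then if c then Q0 else Q0 ⇒ if c then if c then x else Q0 ⇒ if c then if c then x else x
Derivation 2: Q0 ⇒ if c then Q0 ⇒ if c then if c then Q0 else Q0 ⇒ if c then if c then x else Q0 ⇒ if c then if c then x else x

Two distinct leftmost derivations for the same string.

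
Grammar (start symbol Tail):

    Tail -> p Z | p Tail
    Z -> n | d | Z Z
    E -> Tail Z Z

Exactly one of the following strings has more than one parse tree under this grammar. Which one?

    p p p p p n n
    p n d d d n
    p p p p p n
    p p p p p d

p p p p p n n: 1 tree
p n d d d n: 14 trees
p p p p p n: 1 tree
p p p p p d: 1 tree

p n d d d n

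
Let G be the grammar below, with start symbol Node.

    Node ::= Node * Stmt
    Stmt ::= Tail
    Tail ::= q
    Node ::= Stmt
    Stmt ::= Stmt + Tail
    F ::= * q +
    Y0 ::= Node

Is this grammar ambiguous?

Unambiguous

(F, Y0 are unreachable from Node, so their rules don't affect L(Node).) This is a standard precedence ladder (Node over Stmt over Tail), with each level left-recursive on its own operator ('*' at Node, '+' at Stmt). That structure is LR(1), hence unambiguous.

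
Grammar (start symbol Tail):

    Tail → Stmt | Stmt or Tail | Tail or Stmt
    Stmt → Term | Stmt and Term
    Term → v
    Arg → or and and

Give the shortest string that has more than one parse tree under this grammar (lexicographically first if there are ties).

v or v

length 1: no string has ≥2 trees
length 3: v or v has 2 parse trees

Two derivations of v or v:
  Tail ⇒ Stmt or Tail ⇒ Term or Tail ⇒ v or Tail ⇒ v or Stmt ⇒ v or Term ⇒ v or v
  Tail ⇒ Tail or Stmt ⇒ Stmt or Stmt ⇒ Term or Stmt ⇒ v or Stmt ⇒ v or Term ⇒ v or v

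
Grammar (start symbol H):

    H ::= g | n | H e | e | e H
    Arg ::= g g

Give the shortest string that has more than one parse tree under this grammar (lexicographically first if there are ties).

length 1: no string has ≥2 trees
length 2: e e has 2 parse trees

Two derivations of e e:
  H ⇒ H e ⇒ e e
  H ⇒ e H ⇒ e e

e e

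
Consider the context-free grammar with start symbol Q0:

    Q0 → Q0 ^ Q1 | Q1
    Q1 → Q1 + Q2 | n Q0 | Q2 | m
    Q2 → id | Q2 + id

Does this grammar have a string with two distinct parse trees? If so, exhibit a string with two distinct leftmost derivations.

Witness: id + id

Derivation 1: Q0 ⇒ Q1 ⇒ Q1 + Q2 ⇒ Q2 + Q2 ⇒ id + Q2 ⇒ id + id
Derivation 2: Q0 ⇒ Q1 ⇒ Q2 ⇒ Q2 + id ⇒ id + id

Two distinct leftmost derivations for the same string.

Ambiguous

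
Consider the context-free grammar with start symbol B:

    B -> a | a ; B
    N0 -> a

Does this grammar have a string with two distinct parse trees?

Only B is reachable from B; ignoring the rest: Right-recursive list with a separator: after each atom, whether the separator follows determines the rule. One parse per string.

Unambiguous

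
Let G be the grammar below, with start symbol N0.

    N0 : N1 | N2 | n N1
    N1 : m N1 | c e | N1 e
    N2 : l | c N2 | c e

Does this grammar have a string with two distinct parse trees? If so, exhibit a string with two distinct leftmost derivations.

Ambiguous

Witness: c e

Derivation 1: N0 ⇒ N1 ⇒ c e
Derivation 2: N0 ⇒ N2 ⇒ c e

Two distinct leftmost derivations for the same string.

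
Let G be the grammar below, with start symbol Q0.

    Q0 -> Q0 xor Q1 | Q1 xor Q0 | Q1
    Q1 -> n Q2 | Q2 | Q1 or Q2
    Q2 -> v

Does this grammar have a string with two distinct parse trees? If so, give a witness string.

Ambiguous

Witness: v xor v

Derivation 1: Q0 ⇒ Q0 xor Q1 ⇒ Q1 xor Q1 ⇒ Q2 xor Q1 ⇒ v xor Q1 ⇒ v xor Q2 ⇒ v xor v
Derivation 2: Q0 ⇒ Q1 xor Q0 ⇒ Q2 xor Q0 ⇒ v xor Q0 ⇒ v xor Q1 ⇒ v xor Q2 ⇒ v xor v

Two distinct leftmost derivations for the same string.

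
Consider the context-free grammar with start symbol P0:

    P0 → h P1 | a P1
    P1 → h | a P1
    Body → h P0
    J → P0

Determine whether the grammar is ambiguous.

(Body, J are unreachable from P0, so their rules don't affect L(P0).) Restricted to the reachable nonterminals, every rule has the form A → t or A → t B, and no two rules for the same A share a first terminal. The grammar encodes a DFA — one run per string.

Unambiguous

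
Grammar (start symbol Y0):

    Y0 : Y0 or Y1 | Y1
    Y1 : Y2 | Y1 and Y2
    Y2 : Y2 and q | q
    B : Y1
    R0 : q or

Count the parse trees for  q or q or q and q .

Parse trees for q or q or q and q:
  [Y0 [Y0 [Y0 [Y1 [Y2 q]]] or [Y1 [Y2 q]]] or [Y1 [Y2 [Y2 q] and q]]]
  [Y0 [Y0 [Y0 [Y1 [Y2 q]]] or [Y1 [Y2 q]]] or [Y1 [Y1 [Y2 q]] and [Y2 q]]]

2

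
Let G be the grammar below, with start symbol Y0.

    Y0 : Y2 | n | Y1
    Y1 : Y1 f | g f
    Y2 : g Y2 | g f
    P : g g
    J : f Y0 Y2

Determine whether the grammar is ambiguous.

Witness: g f

Derivation 1: Y0 ⇒ Y2 ⇒ g f
Derivation 2: Y0 ⇒ Y1 ⇒ g f

Two distinct leftmost derivations for the same string.

Ambiguous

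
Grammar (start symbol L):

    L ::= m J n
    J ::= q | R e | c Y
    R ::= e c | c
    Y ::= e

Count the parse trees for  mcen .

2

Parse trees for mcen:
  [L m [J [R c] e] n]
  [L m [J c [Y e]] n]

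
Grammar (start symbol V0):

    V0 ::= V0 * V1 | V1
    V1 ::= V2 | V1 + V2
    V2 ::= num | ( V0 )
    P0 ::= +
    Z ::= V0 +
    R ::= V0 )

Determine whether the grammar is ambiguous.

Only V0, V1, V2 are reachable from V0; ignoring the rest: The grammar is stratified — V0 handles '*' (left-recursive), V1 handles '+', V2 atoms. Each operator has a fixed associativity and precedence level, so every string has one parse.

Unambiguous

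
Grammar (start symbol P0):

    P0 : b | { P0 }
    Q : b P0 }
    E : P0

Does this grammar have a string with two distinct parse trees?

(Q, E are unreachable from P0, so their rules don't affect L(P0).) L(P0) is { openⁿ atom closeⁿ : n ≥ 0 }. The bracket depth fixes n, and the derivation is forced at every step.

Unambiguous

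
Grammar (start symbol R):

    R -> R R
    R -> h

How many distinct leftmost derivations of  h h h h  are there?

Parse trees for h h h h:
  [R [R h] [R [R h] [R [R h] [R h]]]]
  [R [R h] [R [R [R h] [R h]] [R h]]]
  [R [R [R h] [R h]] [R [R h] [R h]]]
  [R [R [R h] [R [R h] [R h]]] [R h]]
  [R [R [R [R h] [R h]] [R h]] [R h]]

5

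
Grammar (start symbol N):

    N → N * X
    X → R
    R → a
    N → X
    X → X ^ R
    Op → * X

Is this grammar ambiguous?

Unambiguous

Only N, X, R are reachable from N; ignoring the rest: The grammar is stratified — N handles '*' (left-recursive), X handles '^', R atoms. Each operator has a fixed associativity and precedence level, so every string has one parse.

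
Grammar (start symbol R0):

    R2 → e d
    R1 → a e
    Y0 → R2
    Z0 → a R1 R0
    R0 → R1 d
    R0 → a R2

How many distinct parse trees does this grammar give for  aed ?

Parse trees for aed:
  [R0 [R1 a e] d]
  [R0 a [R2 e d]]

2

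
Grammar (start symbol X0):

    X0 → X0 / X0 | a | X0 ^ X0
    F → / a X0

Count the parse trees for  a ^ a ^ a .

2

Parse trees for a ^ a ^ a:
  [X0 [X0 a] ^ [X0 [X0 a] ^ [X0 a]]]
  [X0 [X0 [X0 a] ^ [X0 a]] ^ [X0 a]]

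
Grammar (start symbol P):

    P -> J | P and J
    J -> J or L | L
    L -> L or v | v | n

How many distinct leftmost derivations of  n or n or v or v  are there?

4

Parse trees for n or n or v or v:
  [P [J [J [L n]] or [L [L [L n] or v] or v]]]
  [P [J [J [J [L n]] or [L n]] or [L [L v] or v]]]
  [P [J [J [J [L n]] or [L [L n] or v]] or [L v]]]
  [P [J [J [J [J [L n]] or [L n]] or [L v]] or [L v]]]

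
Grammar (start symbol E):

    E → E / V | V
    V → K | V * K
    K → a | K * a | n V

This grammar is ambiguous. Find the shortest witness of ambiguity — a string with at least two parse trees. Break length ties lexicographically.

a * a

length 1: no string has ≥2 trees
length 2: no string has ≥2 trees
length 3: a * a has 2 parse trees

Two derivations of a * a:
  E ⇒ V ⇒ K ⇒ K * a ⇒ a * a
  E ⇒ V ⇒ V * K ⇒ K * K ⇒ a * K ⇒ a * a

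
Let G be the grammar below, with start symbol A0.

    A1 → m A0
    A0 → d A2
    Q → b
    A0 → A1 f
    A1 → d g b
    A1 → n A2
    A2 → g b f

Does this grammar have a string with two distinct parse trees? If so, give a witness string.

Ambiguous

Witness: d g b f

Derivation 1: A0 ⇒ d A2 ⇒ d g b f
Derivation 2: A0 ⇒ A1 f ⇒ d g b f

Two distinct leftmost derivations for the same string.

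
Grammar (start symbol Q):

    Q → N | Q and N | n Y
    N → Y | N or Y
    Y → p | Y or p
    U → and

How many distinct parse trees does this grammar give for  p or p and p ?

2

Parse trees for p or p and p:
  [Q [Q [N [Y [Y p] or p]]] and [N [Y p]]]
  [Q [Q [N [N [Y p]] or [Y p]]] and [N [Y p]]]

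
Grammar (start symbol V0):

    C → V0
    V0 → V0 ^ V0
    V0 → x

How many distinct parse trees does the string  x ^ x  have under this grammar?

1

Parse trees for x ^ x:
  [V0 [V0 x] ^ [V0 x]]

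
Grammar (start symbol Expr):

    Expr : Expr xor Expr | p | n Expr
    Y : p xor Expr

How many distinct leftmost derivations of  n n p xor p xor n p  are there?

9

Parse trees for n n p xor p xor n p (showing first 6 of 9):
  [Expr [Expr n [Expr n [Expr p]]] xor [Expr [Expr p] xor [Expr n [Expr p]]]]
  [Expr [Expr [Expr n [Expr n [Expr p]]] xor [Expr p]] xor [Expr n [Expr p]]]
  [Expr [Expr n [Expr [Expr n [Expr p]] xor [Expr p]]] xor [Expr n [Expr p]]]
  [Expr [Expr n [Expr n [Expr [Expr p] xor [Expr p]]]] xor [Expr n [Expr p]]]
  [Expr n [Expr [Expr n [Expr p]] xor [Expr [Expr p] xor [Expr n [Expr p]]]]]
  [Expr n [Expr [Expr [Expr n [Expr p]] xor [Expr p]] xor [Expr n [Expr p]]]]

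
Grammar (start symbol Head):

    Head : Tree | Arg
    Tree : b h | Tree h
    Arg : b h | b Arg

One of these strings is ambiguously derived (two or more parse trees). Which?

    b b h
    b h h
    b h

b b h: 1 tree
b h h: 1 tree
b h: 2 trees

b h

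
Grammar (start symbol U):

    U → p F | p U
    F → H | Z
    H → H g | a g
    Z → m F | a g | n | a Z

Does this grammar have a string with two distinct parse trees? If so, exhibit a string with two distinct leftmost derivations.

Witness: p a g

Derivation 1: U ⇒ p F ⇒ p H ⇒ p a g
Derivation 2: U ⇒ p F ⇒ p Z ⇒ p a g

Two distinct leftmost derivations for the same string.

Ambiguous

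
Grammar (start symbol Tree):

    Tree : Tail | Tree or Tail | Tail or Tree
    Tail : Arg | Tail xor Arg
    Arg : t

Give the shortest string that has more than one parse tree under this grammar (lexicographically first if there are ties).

t or t

length 1: no string has ≥2 trees
length 3: t or t has 2 parse trees

Two derivations of t or t:
  Tree ⇒ Tree or Tail ⇒ Tail or Tail ⇒ Arg or Tail ⇒ t or Tail ⇒ t or Arg ⇒ t or t
  Tree ⇒ Tail or Tree ⇒ Arg or Tree ⇒ t or Tree ⇒ t or Tail ⇒ t or Arg ⇒ t or t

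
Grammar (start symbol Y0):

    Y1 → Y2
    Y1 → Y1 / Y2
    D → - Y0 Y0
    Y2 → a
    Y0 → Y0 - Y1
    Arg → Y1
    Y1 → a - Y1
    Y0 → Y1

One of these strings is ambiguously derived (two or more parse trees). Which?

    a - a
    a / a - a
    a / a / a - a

a - a

a - a: 2 trees
a / a - a: 1 tree
a / a / a - a: 1 tree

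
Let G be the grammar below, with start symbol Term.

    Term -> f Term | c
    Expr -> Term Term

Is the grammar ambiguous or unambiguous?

Only Term is reachable from Term; ignoring the rest: Restricted to the reachable nonterminals, every rule has the form A → t or A → t B, and no two rules for the same A share a first terminal. The grammar encodes a DFA — one run per string.

Unambiguous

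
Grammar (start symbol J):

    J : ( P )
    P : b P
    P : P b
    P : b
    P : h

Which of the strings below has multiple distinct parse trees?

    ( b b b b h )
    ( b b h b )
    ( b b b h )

( b b h b )

( b b b b h ): 1 tree
( b b h b ): 3 trees
( b b b h ): 1 tree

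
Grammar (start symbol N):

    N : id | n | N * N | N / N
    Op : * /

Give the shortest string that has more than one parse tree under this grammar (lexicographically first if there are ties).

id * id * id

length 1: no string has ≥2 trees
length 3: no string has ≥2 trees
length 5: id * id * id has 2 parse trees

Two derivations of id * id * id:
  N ⇒ N * N ⇒ id * N ⇒ id * N * N ⇒ id * id * N ⇒ id * id * id
  N ⇒ N * N ⇒ N * N * N ⇒ id * N * N ⇒ id * id * N ⇒ id * id * id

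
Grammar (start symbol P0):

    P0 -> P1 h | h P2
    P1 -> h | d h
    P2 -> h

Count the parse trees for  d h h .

1

Parse trees for d h h:
  [P0 [P1 d h] h]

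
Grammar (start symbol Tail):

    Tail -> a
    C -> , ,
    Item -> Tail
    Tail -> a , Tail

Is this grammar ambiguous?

Unambiguous

(Item, C are unreachable from Tail, so their rules don't affect L(Tail).) Right-recursive list with a separator: after each atom, whether the separator follows determines the rule. One parse per string.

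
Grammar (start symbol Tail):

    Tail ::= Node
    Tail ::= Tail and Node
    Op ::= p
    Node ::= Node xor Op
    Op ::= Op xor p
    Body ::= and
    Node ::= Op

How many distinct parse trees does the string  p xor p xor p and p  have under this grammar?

4

Parse trees for p xor p xor p and p:
  [Tail [Tail [Node [Node [Op p]] xor [Op [Op p] xor p]]] and [Node [Op p]]]
  [Tail [Tail [Node [Node [Node [Op p]] xor [Op p]] xor [Op p]]] and [Node [Op p]]]
  [Tail [Tail [Node [Node [Op [Op p] xor p]] xor [Op p]]] and [Node [Op p]]]
  [Tail [Tail [Node [Op [Op [Op p] xor p] xor p]]] and [Node [Op p]]]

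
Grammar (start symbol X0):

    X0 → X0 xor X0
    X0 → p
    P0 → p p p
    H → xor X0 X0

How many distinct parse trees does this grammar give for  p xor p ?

1

Parse trees for p xor p:
  [X0 [X0 p] xor [X0 p]]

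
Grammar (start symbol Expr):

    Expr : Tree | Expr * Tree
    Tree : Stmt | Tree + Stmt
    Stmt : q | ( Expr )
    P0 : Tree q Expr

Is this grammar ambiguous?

Unambiguous

Only Expr, Tree, Stmt are reachable from Expr; ignoring the rest: The grammar is stratified — Expr handles '*' (left-recursive), Tree handles '+', Stmt atoms. Each operator has a fixed associativity and precedence level, so every string has one parse.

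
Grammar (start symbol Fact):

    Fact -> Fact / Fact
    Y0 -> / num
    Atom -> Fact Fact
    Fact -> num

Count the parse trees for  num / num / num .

2

Parse trees for num / num / num:
  [Fact [Fact num] / [Fact [Fact num] / [Fact num]]]
  [Fact [Fact [Fact num] / [Fact num]] / [Fact num]]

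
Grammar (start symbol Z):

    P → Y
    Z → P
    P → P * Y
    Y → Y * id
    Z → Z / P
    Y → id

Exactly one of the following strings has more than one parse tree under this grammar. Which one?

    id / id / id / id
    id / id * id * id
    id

id / id * id * id

id / id / id / id: 1 tree
id / id * id * id: 4 trees
id: 1 tree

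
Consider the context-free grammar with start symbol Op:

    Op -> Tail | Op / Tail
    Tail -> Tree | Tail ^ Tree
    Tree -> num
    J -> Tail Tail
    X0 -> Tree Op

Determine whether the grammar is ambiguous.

Unambiguous

Only Op, Tail, Tree are reachable from Op; ignoring the rest: Op → Op / Tail | Tail  ;  Tail → Tail ^ Tree | Tree  — a left-associative chain with Tree at the bottom. Each string factors uniquely by precedence.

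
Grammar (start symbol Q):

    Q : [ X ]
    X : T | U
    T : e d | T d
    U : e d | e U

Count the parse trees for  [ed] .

Parse trees for [ed]:
  [Q [ [X [T e d]] ]]
  [Q [ [X [U e d]] ]]

2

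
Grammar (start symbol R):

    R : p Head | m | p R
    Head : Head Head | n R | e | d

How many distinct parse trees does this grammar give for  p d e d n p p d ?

5

Parse trees for p d e d n p p d:
  [R p [Head [Head d] [Head [Head e] [Head [Head d] [Head n [R p [R p [Head d]]]]]]]]
  [R p [Head [Head d] [Head [Head [Head e] [Head d]] [Head n [R p [R p [Head d]]]]]]]
  [R p [Head [Head [Head d] [Head e]] [Head [Head d] [Head n [R p [R p [Head d]]]]]]]
  [R p [Head [Head [Head d] [Head [Head e] [Head d]]] [Head n [R p [R p [Head d]]]]]]
  [R p [Head [Head [Head [Head d] [Head e]] [Head d]] [Head n [R p [R p [Head d]]]]]]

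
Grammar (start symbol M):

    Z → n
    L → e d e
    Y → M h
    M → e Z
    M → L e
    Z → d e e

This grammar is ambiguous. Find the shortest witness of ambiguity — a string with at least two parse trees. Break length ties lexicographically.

length 2: no string has ≥2 trees
length 4: e d e e has 2 parse trees

Two derivations of e d e e:
  M ⇒ e Z ⇒ e d e e
  M ⇒ L e ⇒ e d e e

e d e e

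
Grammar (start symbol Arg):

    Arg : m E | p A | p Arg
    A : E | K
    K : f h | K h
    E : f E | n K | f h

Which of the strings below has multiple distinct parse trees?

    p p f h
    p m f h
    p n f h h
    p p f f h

p p f h

p p f h: 2 trees
p m f h: 1 tree
p n f h h: 1 tree
p p f f h: 1 tree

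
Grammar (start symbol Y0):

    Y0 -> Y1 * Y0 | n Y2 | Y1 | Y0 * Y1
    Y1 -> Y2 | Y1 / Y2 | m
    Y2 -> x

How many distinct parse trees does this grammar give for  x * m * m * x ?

Parse trees for x * m * m * x:
  [Y0 [Y1 [Y2 x]] * [Y0 [Y1 m] * [Y0 [Y1 m] * [Y0 [Y1 [Y2 x]]]]]]
  [Y0 [Y1 [Y2 x]] * [Y0 [Y1 m] * [Y0 [Y0 [Y1 m]] * [Y1 [Y2 x]]]]]
  [Y0 [Y1 [Y2 x]] * [Y0 [Y0 [Y1 m] * [Y0 [Y1 m]]] * [Y1 [Y2 x]]]]
  [Y0 [Y1 [Y2 x]] * [Y0 [Y0 [Y0 [Y1 m]] * [Y1 m]] * [Y1 [Y2 x]]]]
  [Y0 [Y0 [Y1 [Y2 x]] * [Y0 [Y1 m] * [Y0 [Y1 m]]]] * [Y1 [Y2 x]]]
  [Y0 [Y0 [Y1 [Y2 x]] * [Y0 [Y0 [Y1 m]] * [Y1 m]]] * [Y1 [Y2 x]]]
  [Y0 [Y0 [Y0 [Y1 [Y2 x]] * [Y0 [Y1 m]]] * [Y1 m]] * [Y1 [Y2 x]]]
  [Y0 [Y0 [Y0 [Y0 [Y1 [Y2 x]]] * [Y1 m]] * [Y1 m]] * [Y1 [Y2 x]]]

8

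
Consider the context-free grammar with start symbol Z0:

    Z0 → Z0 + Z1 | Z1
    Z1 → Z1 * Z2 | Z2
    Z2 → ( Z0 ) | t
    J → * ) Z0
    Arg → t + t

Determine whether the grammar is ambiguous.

Unambiguous

(J, Arg are unreachable from Z0, so their rules don't affect L(Z0).) The grammar is stratified — Z0 handles '+' (left-recursive), Z1 handles '*', Z2 atoms. Each operator has a fixed associativity and precedence level, so every string has one parse.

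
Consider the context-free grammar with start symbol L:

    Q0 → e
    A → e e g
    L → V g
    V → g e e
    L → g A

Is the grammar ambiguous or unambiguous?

Ambiguous

Witness: g e e g

Derivation 1: L ⇒ V g ⇒ g e e g
Derivation 2: L ⇒ g A ⇒ g e e g

Two distinct leftmost derivations for the same string.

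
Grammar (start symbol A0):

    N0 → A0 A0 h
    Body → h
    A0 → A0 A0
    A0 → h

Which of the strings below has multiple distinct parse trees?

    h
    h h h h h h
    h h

h h h h h h

h: 1 tree
h h h h h h: 42 trees
h h: 1 tree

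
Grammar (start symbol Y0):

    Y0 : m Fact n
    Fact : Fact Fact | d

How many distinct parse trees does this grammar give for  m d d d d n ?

Parse trees for m d d d d n:
  [Y0 m [Fact [Fact d] [Fact [Fact d] [Fact [Fact d] [Fact d]]]] n]
  [Y0 m [Fact [Fact d] [Fact [Fact [Fact d] [Fact d]] [Fact d]]] n]
  [Y0 m [Fact [Fact [Fact d] [Fact d]] [Fact [Fact d] [Fact d]]] n]
  [Y0 m [Fact [Fact [Fact d] [Fact [Fact d] [Fact d]]] [Fact d]] n]
  [Y0 m [Fact [Fact [Fact [Fact d] [Fact d]] [Fact d]] [Fact d]] n]

5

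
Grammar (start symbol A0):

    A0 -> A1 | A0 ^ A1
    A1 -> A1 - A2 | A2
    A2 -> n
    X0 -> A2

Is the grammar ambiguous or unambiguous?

(X0 is unreachable from A0, so its rules don't affect L(A0).) The grammar is stratified — A0 handles '^' (left-recursive), A1 handles '-', A2 atoms. Each operator has a fixed associativity and precedence level, so every string has one parse.

Unambiguous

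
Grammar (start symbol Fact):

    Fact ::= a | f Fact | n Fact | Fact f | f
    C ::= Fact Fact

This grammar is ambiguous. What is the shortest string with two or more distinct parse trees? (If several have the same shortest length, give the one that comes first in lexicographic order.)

length 1: no string has ≥2 trees
length 2: f f has 2 parse trees

Two derivations of f f:
  Fact ⇒ f Fact ⇒ f f
  Fact ⇒ Fact f ⇒ f f

f f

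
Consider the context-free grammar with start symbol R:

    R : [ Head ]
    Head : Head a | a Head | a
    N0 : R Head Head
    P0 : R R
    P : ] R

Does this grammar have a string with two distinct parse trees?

Ambiguous

Witness: [ a a ]

Derivation 1: R ⇒ [ Head ] ⇒ [ Head a ] ⇒ [ a a ]
Derivation 2: R ⇒ [ Head ] ⇒ [ a Head ] ⇒ [ a a ]

Two distinct leftmost derivations for the same string.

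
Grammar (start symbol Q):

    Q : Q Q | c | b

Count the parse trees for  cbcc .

5

Parse trees for cbcc:
  [Q [Q c] [Q [Q b] [Q [Q c] [Q c]]]]
  [Q [Q c] [Q [Q [Q b] [Q c]] [Q c]]]
  [Q [Q [Q c] [Q b]] [Q [Q c] [Q c]]]
  [Q [Q [Q c] [Q [Q b] [Q c]]] [Q c]]
  [Q [Q [Q [Q c] [Q b]] [Q c]] [Q c]]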